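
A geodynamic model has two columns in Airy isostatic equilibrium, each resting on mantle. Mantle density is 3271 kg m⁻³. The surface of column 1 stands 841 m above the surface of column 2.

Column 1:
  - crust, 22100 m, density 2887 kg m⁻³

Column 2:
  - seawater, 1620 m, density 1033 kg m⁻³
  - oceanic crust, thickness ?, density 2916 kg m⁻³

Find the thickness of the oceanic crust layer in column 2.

5940 m

Take the compensation level at the base of the deeper column (depth z_c below the surface of column 1) and equate Σ ρ_i t_i down to z_c; mantle fills any gap and the z_c terms cancel.
Column 1: 22100×2887 + (z_c − 22100)×3271
Column 2: 841×0 + 1620×1033 + x×2916 + (z_c − 841 − 1620 − x)×3271
The z_c×3271 term appears on both sides and cancels. Collect the known terms of each column as K = Σ(ρt)_known − 3271 × (depth of known layers): K_1 = 63802700 − 3271×22100 = −8486400; K_2 = 1673460 − 3271×(841 + 1620) = −6376471.
Balance: K_1 = K_2 − x×(3271 − 2916), so x = (K_2 − K_1)/(3271 − 2916) = 2109930/355 = 5940 m.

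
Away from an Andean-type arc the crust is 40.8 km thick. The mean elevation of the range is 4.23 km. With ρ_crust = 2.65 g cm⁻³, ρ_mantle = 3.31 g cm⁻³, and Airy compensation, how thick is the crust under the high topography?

Root depth r = h ρ_c / (ρ_m − ρ_c) = 4.23 km × 2.65 / 0.66 = 16.98 km.
Total thickness = T + h + r = 40.8 km + 4.23 km + 16.98 km = 62 km.

62 km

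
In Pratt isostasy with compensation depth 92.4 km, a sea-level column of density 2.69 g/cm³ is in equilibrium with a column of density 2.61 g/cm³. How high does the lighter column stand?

2.83 km

ρ_ref D = ρ (D + h) → h = D (ρ_ref − ρ)/ρ.
h = 92.4 km × (2.69 − 2.61)/2.61 = 2.83 km.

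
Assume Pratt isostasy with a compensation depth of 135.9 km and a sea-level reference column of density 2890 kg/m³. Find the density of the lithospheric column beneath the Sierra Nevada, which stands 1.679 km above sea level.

Pratt balance: ρ_ref D = ρ (D + h).
ρ = ρ_ref D/(D + h) = 2890 × 135.9 km/(135.9 km + 1.679 km) = 2850 kg/m³.

2850 kg/m³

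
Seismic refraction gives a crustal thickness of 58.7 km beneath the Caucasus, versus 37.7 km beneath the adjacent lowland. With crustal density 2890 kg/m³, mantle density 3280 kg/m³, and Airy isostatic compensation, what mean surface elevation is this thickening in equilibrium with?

Excess crust Δ = 58.7 km − 37.7 km = 21 km, split between elevation h and root r with h + r = Δ.
Airy balance ρ_c h = (ρ_m − ρ_c) r gives r = h ρ_c/(ρ_m − ρ_c), so h (1 + ρ_c/(ρ_m − ρ_c)) = Δ, i.e. h = Δ (ρ_m − ρ_c)/ρ_m.
h = 21 km × 390/3280 = 2.5 km.

2.5 km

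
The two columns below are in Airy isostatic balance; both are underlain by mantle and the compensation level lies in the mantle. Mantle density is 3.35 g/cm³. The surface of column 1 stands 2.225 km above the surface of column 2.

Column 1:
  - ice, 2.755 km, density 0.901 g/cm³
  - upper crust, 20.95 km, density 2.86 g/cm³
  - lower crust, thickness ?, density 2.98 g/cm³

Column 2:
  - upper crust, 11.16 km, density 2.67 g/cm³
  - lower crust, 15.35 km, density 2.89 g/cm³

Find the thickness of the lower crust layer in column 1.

Take the compensation level at the base of the deeper column (depth z_c below the surface of column 1) and equate Σ ρ_i t_i down to z_c; mantle fills any gap and the z_c terms cancel.
Column 1: 2.755×0.901 + 20.95×2.86 + x×2.98 + (z_c − 23.705 − x)×3.35
Column 2: 2.225×0 + 11.16×2.67 + 15.35×2.89 + (z_c − 2.225 − 26.51)×3.35
The z_c×3.35 term appears on both sides and cancels. Collect the known terms of each column as K = Σ(ρt)_known − 3.35 × (depth of known layers): K_1 = 62.399255 − 3.35×23.705 = −17.012495; K_2 = 74.1587 − 3.35×(2.225 + 26.51) = −22.10355.
Balance: K_1 − x×(3.35 − 2.98) = K_2, so x = (K_1 − K_2)/(3.35 − 2.98) = 5.09105/0.37 = 13.8 km.

13.8 km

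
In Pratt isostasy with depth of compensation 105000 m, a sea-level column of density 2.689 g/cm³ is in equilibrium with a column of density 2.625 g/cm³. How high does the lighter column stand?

2560 m

ρ_ref D = ρ (D + h) → h = D (ρ_ref − ρ)/ρ.
h = 105000 m × (2.689 − 2.625)/2.625 = 2560 m.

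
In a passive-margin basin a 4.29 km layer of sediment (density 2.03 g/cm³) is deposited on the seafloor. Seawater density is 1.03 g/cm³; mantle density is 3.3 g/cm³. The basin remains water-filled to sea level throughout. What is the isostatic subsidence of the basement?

1.89 km

Submarine loading: the sediment displaces seawater, and the subsidence is in turn flooded, so s (ρ_m − ρ_w) = t (ρ_sed − ρ_w).
s = 4.29 km × (2.03 − 1.03) / (3.3 − 1.03) = 1.89 km.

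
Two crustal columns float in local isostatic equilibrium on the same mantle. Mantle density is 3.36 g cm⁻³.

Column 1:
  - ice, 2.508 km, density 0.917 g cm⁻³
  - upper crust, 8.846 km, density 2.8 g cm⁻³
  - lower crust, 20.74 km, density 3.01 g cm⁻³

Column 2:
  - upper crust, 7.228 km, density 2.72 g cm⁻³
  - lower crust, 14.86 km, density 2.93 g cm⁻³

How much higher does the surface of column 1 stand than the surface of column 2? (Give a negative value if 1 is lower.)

2.18 km

For any compensation level in the mantle, the mantle terms cancel and isostasy reduces to e = (Σt_1 − Σt_2) − (Σ(ρt)_1 − Σ(ρt)_2) / ρ_m.
Σt_1 = 32.094 km; Σt_2 = 22.088 km; Σ(ρt)_1 = 89.496036; Σ(ρt)_2 = 63.19996 (in km·g cm⁻³).
e = (32.094 − 22.088) − (89.496036 − 63.19996) / 3.36 = 2.18 km.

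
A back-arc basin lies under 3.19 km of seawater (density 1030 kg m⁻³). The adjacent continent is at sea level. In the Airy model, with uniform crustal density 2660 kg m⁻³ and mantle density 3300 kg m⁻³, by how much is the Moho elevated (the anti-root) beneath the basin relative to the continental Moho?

Equating mass per unit area of the two columns: replacing crust with seawater at the top is compensated by replacing crust with mantle at the base: d (ρ_c − ρ_w) = a (ρ_m − ρ_c).
a = d (ρ_c − ρ_w)/(ρ_m − ρ_c) = 3.19 km × 1630/640 = 8.12 km.

8.12 km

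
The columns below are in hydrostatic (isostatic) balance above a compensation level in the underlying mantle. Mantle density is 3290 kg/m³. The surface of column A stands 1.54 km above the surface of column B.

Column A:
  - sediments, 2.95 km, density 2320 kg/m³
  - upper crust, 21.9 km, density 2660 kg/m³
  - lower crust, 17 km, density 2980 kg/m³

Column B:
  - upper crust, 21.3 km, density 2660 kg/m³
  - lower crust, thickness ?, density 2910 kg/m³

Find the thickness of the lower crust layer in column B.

9.06 km

Take the compensation level at the base of the deeper column (depth z_c below the surface of column A) and equate Σ ρ_i t_i down to z_c; mantle fills any gap and the z_c terms cancel.
Column A: 2.95×2320 + 21.9×2660 + 17×2980 + (z_c − 41.85)×3290
Column B: 1.54×0 + 21.3×2660 + x×2910 + (z_c − 1.54 − 21.3 − x)×3290
The z_c×3290 term appears on both sides and cancels. Collect the known terms of each column as K = Σ(ρt)_known − 3290 × (depth of known layers): K_A = 115758 − 3290×41.85 = −21928.5; K_B = 56658 − 3290×(1.54 + 21.3) = −18485.6.
Balance: K_A = K_B − x×(3290 − 2910), so x = (K_B − K_A)/(3290 − 2910) = 3442.9/380 = 9.06 km.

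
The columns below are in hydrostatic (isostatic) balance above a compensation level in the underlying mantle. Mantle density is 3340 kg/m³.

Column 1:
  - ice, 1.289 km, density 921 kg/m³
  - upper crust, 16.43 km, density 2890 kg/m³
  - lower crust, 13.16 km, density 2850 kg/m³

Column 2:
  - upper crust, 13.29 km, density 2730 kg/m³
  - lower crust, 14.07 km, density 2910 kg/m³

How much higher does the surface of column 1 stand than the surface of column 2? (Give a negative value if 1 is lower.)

0.839 km

For any compensation level in the mantle, the mantle terms cancel and isostasy reduces to e = (Σt_1 − Σt_2) − (Σ(ρt)_1 − Σ(ρt)_2) / ρ_m.
Σt_1 = 30.879 km; Σt_2 = 27.36 km; Σ(ρt)_1 = 86175.869; Σ(ρt)_2 = 77225.4 (in km·kg/m³).
e = (30.879 − 27.36) − (86175.869 − 77225.4) / 3340 = 0.839 km.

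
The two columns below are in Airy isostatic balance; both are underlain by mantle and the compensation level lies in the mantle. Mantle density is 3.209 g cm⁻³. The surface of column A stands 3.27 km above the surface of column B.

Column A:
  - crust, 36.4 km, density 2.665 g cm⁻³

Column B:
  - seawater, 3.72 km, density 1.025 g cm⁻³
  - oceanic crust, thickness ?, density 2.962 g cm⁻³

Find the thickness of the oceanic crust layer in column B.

Take the compensation level at the base of the deeper column (depth z_c below the surface of column A) and equate Σ ρ_i t_i down to z_c; mantle fills any gap and the z_c terms cancel.
Column A: 36.4×2.665 + (z_c − 36.4)×3.209
Column B: 3.27×0 + 3.72×1.025 + x×2.962 + (z_c − 3.27 − 3.72 − x)×3.209
The z_c×3.209 term appears on both sides and cancels. Collect the known terms of each column as K = Σ(ρt)_known − 3.209 × (depth of known layers): K_A = 97.006 − 3.209×36.4 = −19.8016; K_B = 3.813 − 3.209×(3.27 + 3.72) = −18.61791.
Balance: K_A = K_B − x×(3.209 − 2.962), so x = (K_B − K_A)/(3.209 − 2.962) = 1.18369/0.247 = 4.79 km.

4.79 km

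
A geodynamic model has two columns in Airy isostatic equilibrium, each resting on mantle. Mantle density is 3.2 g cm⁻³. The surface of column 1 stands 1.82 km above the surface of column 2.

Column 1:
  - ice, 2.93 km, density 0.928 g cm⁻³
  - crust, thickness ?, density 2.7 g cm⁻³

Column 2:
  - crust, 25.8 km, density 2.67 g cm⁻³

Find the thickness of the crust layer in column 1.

25.7 km

Take the compensation level at the base of the deeper column (depth z_c below the surface of column 1) and equate Σ ρ_i t_i down to z_c; mantle fills any gap and the z_c terms cancel.
Column 1: 2.93×0.928 + x×2.7 + (z_c − 2.93 − x)×3.2
Column 2: 1.82×0 + 25.8×2.67 + (z_c − 1.82 − 25.8)×3.2
The z_c×3.2 term appears on both sides and cancels. Collect the known terms of each column as K = Σ(ρt)_known − 3.2 × (depth of known layers): K_1 = 2.71904 − 3.2×2.93 = −6.65696; K_2 = 68.886 − 3.2×(1.82 + 25.8) = −19.498.
Balance: K_1 − x×(3.2 − 2.7) = K_2, so x = (K_1 − K_2)/(3.2 − 2.7) = 12.841/0.5 = 25.7 km.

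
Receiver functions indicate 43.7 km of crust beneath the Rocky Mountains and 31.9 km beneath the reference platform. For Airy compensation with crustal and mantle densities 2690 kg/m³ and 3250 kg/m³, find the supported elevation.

Excess crust Δ = 43.7 km − 31.9 km = 11.8 km, split between elevation h and root r with h + r = Δ.
Airy balance ρ_c h = (ρ_m − ρ_c) r gives r = h ρ_c/(ρ_m − ρ_c), so h (1 + ρ_c/(ρ_m − ρ_c)) = Δ, i.e. h = Δ (ρ_m − ρ_c)/ρ_m.
h = 11.8 km × 560/3250 = 2.03 km.

2.03 km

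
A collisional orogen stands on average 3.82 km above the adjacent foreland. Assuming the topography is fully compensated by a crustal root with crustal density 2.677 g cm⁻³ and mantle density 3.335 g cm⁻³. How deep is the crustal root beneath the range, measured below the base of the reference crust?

Isostatic balance requires: the weight of the topography is balanced by the buoyancy of the root, ρ_c h = (ρ_m − ρ_c) r.
r = h · ρ_c / (ρ_m − ρ_c) = 3.82 km × 2.677 / (3.335 − 2.677) = 15.5 km.

15.5 km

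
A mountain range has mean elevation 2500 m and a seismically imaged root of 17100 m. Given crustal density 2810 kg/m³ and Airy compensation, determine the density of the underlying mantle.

Airy balance: ρ_c h = (ρ_m − ρ_c) r → ρ_m = ρ_c (1 + h/r).
ρ_m = 2810 × (1 + 2500 m/17100 m) = 3220 kg/m³.

3220 kg/m³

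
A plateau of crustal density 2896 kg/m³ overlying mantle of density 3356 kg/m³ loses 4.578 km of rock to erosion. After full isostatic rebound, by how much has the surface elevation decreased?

Rebound u = e ρ_c/ρ_m = 4.578 km × 2896/3356 = 3.951 km.
Net surface drop = e − u = 4.578 km − 3.951 km = e (ρ_m − ρ_c)/ρ_m = 0.627 km.

0.627 km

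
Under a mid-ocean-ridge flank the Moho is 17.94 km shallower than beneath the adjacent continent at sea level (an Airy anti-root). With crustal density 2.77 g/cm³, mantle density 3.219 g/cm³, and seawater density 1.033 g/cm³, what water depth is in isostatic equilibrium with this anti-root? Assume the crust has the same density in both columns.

4.64 km

Replacing a thickness d of crust by seawater at the top must be balanced by replacing crust with mantle at the base: d (ρ_c − ρ_w) = a (ρ_m − ρ_c).
d = a (ρ_m − ρ_c)/(ρ_c − ρ_w) = 17.94 km × 0.449/1.737 = 4.64 km.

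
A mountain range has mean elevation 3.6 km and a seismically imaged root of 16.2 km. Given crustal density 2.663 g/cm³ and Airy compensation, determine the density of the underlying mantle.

Airy balance: ρ_c h = (ρ_m − ρ_c) r → ρ_m = ρ_c (1 + h/r).
ρ_m = 2.663 × (1 + 3.6 km/16.2 km) = 3.25 g/cm³.

3.25 g/cm³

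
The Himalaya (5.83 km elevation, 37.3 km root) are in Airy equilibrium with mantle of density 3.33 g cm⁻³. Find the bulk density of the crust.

2.88 g cm⁻³

ρ_c h = (ρ_m − ρ_c) r → ρ_c (h + r) = ρ_m r → ρ_c = ρ_m r / (h + r).
ρ_c = 3.33 × 37.3 km / (5.83 km + 37.3 km) = 2.88 g cm⁻³.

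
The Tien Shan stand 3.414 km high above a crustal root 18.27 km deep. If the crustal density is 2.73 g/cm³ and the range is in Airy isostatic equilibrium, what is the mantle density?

3.24 g/cm³

Airy balance: ρ_c h = (ρ_m − ρ_c) r → ρ_m = ρ_c (1 + h/r).
ρ_m = 2.73 × (1 + 3.414 km/18.27 km) = 3.24 g/cm³.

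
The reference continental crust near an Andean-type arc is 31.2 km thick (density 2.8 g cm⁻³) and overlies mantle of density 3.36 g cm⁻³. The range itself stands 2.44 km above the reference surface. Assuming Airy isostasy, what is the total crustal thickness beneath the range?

Root depth r = h ρ_c / (ρ_m − ρ_c) = 2.44 km × 2.8 / 0.56 = 12.2 km.
Total thickness = T + h + r = 31.2 km + 2.44 km + 12.2 km = 45.8 km.

45.8 km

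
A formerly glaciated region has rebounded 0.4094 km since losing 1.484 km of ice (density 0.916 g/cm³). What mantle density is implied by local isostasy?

3.32 g/cm³

ρ_m = ρ_ice t / u = 0.916 × 1.484 km/0.4094 km = 3.32 g/cm³.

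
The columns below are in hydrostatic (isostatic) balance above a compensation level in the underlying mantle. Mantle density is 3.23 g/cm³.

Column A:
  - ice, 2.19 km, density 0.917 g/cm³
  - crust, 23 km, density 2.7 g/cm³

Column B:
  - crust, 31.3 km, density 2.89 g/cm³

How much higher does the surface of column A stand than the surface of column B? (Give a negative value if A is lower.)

2.05 km

For any compensation level in the mantle, the mantle terms cancel and isostasy reduces to e = (Σt_A − Σt_B) − (Σ(ρt)_A − Σ(ρt)_B) / ρ_m.
Σt_A = 25.19 km; Σt_B = 31.3 km; Σ(ρt)_A = 64.10823; Σ(ρt)_B = 90.457 (in km·g/cm³).
e = (25.19 − 31.3) − (64.10823 − 90.457) / 3.23 = 2.05 km.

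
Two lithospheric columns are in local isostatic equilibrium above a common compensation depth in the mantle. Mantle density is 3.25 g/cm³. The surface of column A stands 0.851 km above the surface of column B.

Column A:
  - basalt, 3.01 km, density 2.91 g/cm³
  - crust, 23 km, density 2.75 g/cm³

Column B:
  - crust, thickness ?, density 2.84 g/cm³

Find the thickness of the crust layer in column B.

23.8 km

Take the compensation level at the base of the deeper column (depth z_c below the surface of column A) and equate Σ ρ_i t_i down to z_c; mantle fills any gap and the z_c terms cancel.
Column A: 3.01×2.91 + 23×2.75 + (z_c − 26.01)×3.25
Column B: 0.851×0 + x×2.84 + (z_c − 0.851 − 0 − x)×3.25
The z_c×3.25 term appears on both sides and cancels. Collect the known terms of each column as K = Σ(ρt)_known − 3.25 × (depth of known layers): K_A = 72.0091 − 3.25×26.01 = −12.5234; K_B = 0 − 3.25×(0.851 + 0) = −2.76575.
Balance: K_A = K_B − x×(3.25 − 2.84), so x = (K_B − K_A)/(3.25 − 2.84) = 9.75765/0.41 = 23.8 km.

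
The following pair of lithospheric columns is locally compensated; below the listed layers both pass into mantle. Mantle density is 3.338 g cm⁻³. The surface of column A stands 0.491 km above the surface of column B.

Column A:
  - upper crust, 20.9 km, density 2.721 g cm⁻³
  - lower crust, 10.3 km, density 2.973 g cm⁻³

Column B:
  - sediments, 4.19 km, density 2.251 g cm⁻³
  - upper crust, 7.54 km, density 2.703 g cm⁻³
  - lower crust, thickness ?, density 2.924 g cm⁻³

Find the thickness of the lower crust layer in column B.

Take the compensation level at the base of the deeper column (depth z_c below the surface of column A) and equate Σ ρ_i t_i down to z_c; mantle fills any gap and the z_c terms cancel.
Column A: 20.9×2.721 + 10.3×2.973 + (z_c − 31.2)×3.338
Column B: 0.491×0 + 4.19×2.251 + 7.54×2.703 + x×2.924 + (z_c − 0.491 − 11.73 − x)×3.338
The z_c×3.338 term appears on both sides and cancels. Collect the known terms of each column as K = Σ(ρt)_known − 3.338 × (depth of known layers): K_A = 87.4908 − 3.338×31.2 = −16.6548; K_B = 29.81231 − 3.338×(0.491 + 11.73) = −10.981388.
Balance: K_A = K_B − x×(3.338 − 2.924), so x = (K_B − K_A)/(3.338 − 2.924) = 5.67341/0.414 = 13.7 km.

13.7 km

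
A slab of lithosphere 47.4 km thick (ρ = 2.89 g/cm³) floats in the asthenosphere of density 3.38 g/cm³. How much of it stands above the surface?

Floating equilibrium: submerged depth d = t ρ_obj/ρ_fluid = 47.4 km × 2.89/3.38 = 40.53 km.
Freeboard = t − d = 47.4 km − 40.53 km = 6.87 km.

6.87 km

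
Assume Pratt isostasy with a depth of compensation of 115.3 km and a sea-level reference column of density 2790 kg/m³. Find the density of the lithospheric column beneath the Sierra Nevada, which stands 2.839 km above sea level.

Pratt balance: ρ_ref D = ρ (D + h).
ρ = ρ_ref D/(D + h) = 2790 × 115.3 km/(115.3 km + 2.839 km) = 2720 kg/m³.

2720 kg/m³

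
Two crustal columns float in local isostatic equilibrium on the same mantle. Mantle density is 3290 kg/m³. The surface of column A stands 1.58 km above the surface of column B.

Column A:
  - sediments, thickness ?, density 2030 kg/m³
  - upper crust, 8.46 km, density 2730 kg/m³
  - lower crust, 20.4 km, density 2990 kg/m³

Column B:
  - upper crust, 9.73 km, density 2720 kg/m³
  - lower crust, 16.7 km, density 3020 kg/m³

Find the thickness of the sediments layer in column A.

3.49 km

Take the compensation level at the base of the deeper column (depth z_c below the surface of column A) and equate Σ ρ_i t_i down to z_c; mantle fills any gap and the z_c terms cancel.
Column A: x×2030 + 8.46×2730 + 20.4×2990 + (z_c − 28.86 − x)×3290
Column B: 1.58×0 + 9.73×2720 + 16.7×3020 + (z_c − 1.58 − 26.43)×3290
The z_c×3290 term appears on both sides and cancels. Collect the known terms of each column as K = Σ(ρt)_known − 3290 × (depth of known layers): K_A = 84091.8 − 3290×28.86 = −10857.6; K_B = 76899.6 − 3290×(1.58 + 26.43) = −15253.3.
Balance: K_A − x×(3290 − 2030) = K_B, so x = (K_A − K_B)/(3290 − 2030) = 4395.7/1260 = 3.49 km.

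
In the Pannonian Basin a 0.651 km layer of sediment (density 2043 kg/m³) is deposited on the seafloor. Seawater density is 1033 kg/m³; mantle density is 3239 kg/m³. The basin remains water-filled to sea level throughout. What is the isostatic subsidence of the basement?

0.298 km

Submarine loading: the sediment displaces seawater, and the subsidence is in turn flooded, so s (ρ_m − ρ_w) = t (ρ_sed − ρ_w).
s = 0.651 km × (2043 − 1033) / (3239 − 1033) = 0.298 km.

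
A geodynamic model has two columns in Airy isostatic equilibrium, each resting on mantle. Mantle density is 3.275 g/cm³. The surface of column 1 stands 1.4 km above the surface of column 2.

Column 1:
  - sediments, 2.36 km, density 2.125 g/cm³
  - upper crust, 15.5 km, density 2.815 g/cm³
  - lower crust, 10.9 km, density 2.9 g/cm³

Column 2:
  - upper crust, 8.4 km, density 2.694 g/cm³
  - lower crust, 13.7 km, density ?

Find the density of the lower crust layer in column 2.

2.95 g/cm³

Take the compensation level at the base of the deeper column (depth z_c below the surface of column 1) and equate Σ ρ_i t_i down to z_c; mantle fills any gap and the z_c terms cancel.
Column 1: 2.36×2.125 + 15.5×2.815 + 10.9×2.9 + (z_c − 28.76)×3.275
Column 2: 1.4×0 + 8.4×2.694 + 13.7×ρ + (z_c − 1.4 − 22.1)×3.275
The z_c×3.275 term appears on both sides and cancels. Collect the known terms of each column as K = Σ(ρt)_known − 3.275 × (depth of known layers): K_1 = 80.2575 − 3.275×28.76 = −13.9315; K_2 = 22.6296 − 3.275×(1.4 + 22.1) = −54.3329.
Balance: K_1 = K_2 + 13.7×ρ, so ρ = (K_1 − K_2)/13.7 = 40.4014/13.7 = 2.95 g/cm³.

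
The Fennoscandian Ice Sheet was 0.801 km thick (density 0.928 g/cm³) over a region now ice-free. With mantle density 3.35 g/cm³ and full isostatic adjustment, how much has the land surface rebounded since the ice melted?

Removing the load lets mantle flow back in; uplift u satisfies ρ_ice t = ρ_m u.
u = t ρ_ice/ρ_m = 0.801 km × 0.928/3.35 = 0.222 km.

0.222 km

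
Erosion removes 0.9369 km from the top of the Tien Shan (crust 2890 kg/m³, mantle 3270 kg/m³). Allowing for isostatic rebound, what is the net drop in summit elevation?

Rebound u = e ρ_c/ρ_m = 0.9369 km × 2890/3270 = 0.828 km.
Net surface drop = e − u = 0.9369 km − 0.828 km = e (ρ_m − ρ_c)/ρ_m = 0.109 km.

0.109 km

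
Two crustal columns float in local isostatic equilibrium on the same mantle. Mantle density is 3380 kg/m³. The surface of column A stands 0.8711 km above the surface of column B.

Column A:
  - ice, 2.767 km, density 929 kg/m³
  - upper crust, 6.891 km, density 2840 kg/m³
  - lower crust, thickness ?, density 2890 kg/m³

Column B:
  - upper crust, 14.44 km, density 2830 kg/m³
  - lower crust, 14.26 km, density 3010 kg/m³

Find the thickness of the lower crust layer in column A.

Take the compensation level at the base of the deeper column (depth z_c below the surface of column A) and equate Σ ρ_i t_i down to z_c; mantle fills any gap and the z_c terms cancel.
Column A: 2.767×929 + 6.891×2840 + x×2890 + (z_c − 9.658 − x)×3380
Column B: 0.8711×0 + 14.44×2830 + 14.26×3010 + (z_c − 0.8711 − 28.7)×3380
The z_c×3380 term appears on both sides and cancels. Collect the known terms of each column as K = Σ(ρt)_known − 3380 × (depth of known layers): K_A = 22140.983 − 3380×9.658 = −10503.057; K_B = 83787.8 − 3380×(0.8711 + 28.7) = −16162.518.
Balance: K_A − x×(3380 − 2890) = K_B, so x = (K_A − K_B)/(3380 − 2890) = 5659.46/490 = 11.5 km.

11.5 km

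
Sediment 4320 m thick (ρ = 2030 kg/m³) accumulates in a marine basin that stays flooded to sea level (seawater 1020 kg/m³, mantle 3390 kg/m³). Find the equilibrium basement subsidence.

Submarine loading: the sediment displaces seawater, and the subsidence is in turn flooded, so s (ρ_m − ρ_w) = t (ρ_sed − ρ_w).
s = 4320 m × (2030 − 1020) / (3390 − 1020) = 1840 m.

1840 m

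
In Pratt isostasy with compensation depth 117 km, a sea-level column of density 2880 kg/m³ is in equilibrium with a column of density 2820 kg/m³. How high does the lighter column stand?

2.49 km

ρ_ref D = ρ (D + h) → h = D (ρ_ref − ρ)/ρ.
h = 117 km × (2880 − 2820)/2820 = 2.49 km.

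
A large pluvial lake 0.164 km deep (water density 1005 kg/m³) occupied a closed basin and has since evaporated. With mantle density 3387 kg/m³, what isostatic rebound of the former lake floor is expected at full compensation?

0.0487 km

u = d ρ_w/ρ_m = 0.164 km × 1005/3387 = 0.0487 km.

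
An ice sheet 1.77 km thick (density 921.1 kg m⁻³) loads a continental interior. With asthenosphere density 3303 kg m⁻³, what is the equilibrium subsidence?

In Airy isostatic equilibrium: the ice load ρ_ice t is balanced by mantle displaced below, ρ_m s.
s = t ρ_ice / ρ_m = 1.77 km × 921.1/3303 = 0.494 km.

0.494 km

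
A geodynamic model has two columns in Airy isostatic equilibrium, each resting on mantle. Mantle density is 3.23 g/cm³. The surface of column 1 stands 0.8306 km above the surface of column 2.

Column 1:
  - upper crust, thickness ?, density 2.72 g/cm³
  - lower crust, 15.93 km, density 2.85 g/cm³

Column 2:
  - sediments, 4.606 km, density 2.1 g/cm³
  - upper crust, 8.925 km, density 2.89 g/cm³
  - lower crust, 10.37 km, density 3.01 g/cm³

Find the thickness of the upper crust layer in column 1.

Take the compensation level at the base of the deeper column (depth z_c below the surface of column 1) and equate Σ ρ_i t_i down to z_c; mantle fills any gap and the z_c terms cancel.
Column 1: x×2.72 + 15.93×2.85 + (z_c − 15.93 − x)×3.23
Column 2: 0.8306×0 + 4.606×2.1 + 8.925×2.89 + 10.37×3.01 + (z_c − 0.8306 − 23.901)×3.23
The z_c×3.23 term appears on both sides and cancels. Collect the known terms of each column as K = Σ(ρt)_known − 3.23 × (depth of known layers): K_1 = 45.4005 − 3.23×15.93 = −6.0534; K_2 = 66.67955 − 3.23×(0.8306 + 23.901) = −13.203518.
Balance: K_1 − x×(3.23 − 2.72) = K_2, so x = (K_1 − K_2)/(3.23 − 2.72) = 7.15012/0.51 = 14 km.

14 km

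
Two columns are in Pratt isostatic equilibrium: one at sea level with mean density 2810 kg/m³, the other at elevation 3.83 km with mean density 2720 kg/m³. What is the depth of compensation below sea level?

ρ_ref D = ρ (D + h) → D (ρ_ref − ρ) = ρ h.
D = ρ h/(ρ_ref − ρ) = 2720 × 3.83 km/(2810 − 2720) = 116 km.

116 km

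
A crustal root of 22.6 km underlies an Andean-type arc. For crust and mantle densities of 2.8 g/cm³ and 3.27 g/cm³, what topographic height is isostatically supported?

Isostatic balance requires: ρ_c h = (ρ_m − ρ_c) r.
h = r (ρ_m − ρ_c) / ρ_c = 22.6 km × (3.27 − 2.8) / 2.8 = 3.79 km.

3.79 km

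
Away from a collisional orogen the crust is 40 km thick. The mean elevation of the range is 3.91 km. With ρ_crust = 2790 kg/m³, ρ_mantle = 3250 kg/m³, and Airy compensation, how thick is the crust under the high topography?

67.6 km

Root depth r = h ρ_c / (ρ_m − ρ_c) = 3.91 km × 2790 / 460 = 23.71 km.
Total thickness = T + h + r = 40 km + 3.91 km + 23.71 km = 67.6 km.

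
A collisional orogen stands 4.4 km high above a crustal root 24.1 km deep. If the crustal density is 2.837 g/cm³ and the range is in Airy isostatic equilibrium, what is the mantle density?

3.35 g/cm³

Airy balance: ρ_c h = (ρ_m − ρ_c) r → ρ_m = ρ_c (1 + h/r).
ρ_m = 2.837 × (1 + 4.4 km/24.1 km) = 3.35 g/cm³.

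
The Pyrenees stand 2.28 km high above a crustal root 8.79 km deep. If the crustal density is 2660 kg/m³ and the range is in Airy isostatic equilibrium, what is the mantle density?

Airy balance: ρ_c h = (ρ_m − ρ_c) r → ρ_m = ρ_c (1 + h/r).
ρ_m = 2660 × (1 + 2.28 km/8.79 km) = 3350 kg/m³.

3350 kg/m³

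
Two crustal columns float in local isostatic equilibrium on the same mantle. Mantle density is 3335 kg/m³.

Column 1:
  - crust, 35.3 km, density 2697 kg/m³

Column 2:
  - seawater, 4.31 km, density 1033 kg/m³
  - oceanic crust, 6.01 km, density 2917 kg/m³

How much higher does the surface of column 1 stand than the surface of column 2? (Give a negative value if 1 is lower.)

3.02 km

For any compensation level in the mantle, the mantle terms cancel and isostasy reduces to e = (Σt_1 − Σt_2) − (Σ(ρt)_1 − Σ(ρt)_2) / ρ_m.
Σt_1 = 35.3 km; Σt_2 = 10.32 km; Σ(ρt)_1 = 95204.1; Σ(ρt)_2 = 21983.4 (in km·kg/m³).
e = (35.3 − 10.32) − (95204.1 − 21983.4) / 3335 = 3.02 km.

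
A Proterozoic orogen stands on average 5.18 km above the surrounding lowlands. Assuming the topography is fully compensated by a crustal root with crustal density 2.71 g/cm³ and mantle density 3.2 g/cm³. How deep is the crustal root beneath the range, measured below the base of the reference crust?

Balancing pressure at the compensation depth: the weight of the topography is balanced by the buoyancy of the root, ρ_c h = (ρ_m − ρ_c) r.
r = h · ρ_c / (ρ_m − ρ_c) = 5.18 km × 2.71 / (3.2 − 2.71) = 28.6 km.

28.6 km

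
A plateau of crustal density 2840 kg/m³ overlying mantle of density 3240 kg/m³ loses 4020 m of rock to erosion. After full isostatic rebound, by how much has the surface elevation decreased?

496 m

Rebound u = e ρ_c/ρ_m = 4020 m × 2840/3240 = 3524 m.
Net surface drop = e − u = 4020 m − 3524 m = e (ρ_m − ρ_c)/ρ_m = 496 m.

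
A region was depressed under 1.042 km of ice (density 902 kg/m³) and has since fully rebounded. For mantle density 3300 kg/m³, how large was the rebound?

0.285 km

Removing the load lets mantle flow back in; uplift u satisfies ρ_ice t = ρ_m u.
u = t ρ_ice/ρ_m = 1.042 km × 902/3300 = 0.285 km.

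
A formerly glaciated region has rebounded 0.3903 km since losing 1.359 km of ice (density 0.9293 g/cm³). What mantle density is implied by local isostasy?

ρ_m = ρ_ice t / u = 0.9293 × 1.359 km/0.3903 km = 3.24 g/cm³.

3.24 g/cm³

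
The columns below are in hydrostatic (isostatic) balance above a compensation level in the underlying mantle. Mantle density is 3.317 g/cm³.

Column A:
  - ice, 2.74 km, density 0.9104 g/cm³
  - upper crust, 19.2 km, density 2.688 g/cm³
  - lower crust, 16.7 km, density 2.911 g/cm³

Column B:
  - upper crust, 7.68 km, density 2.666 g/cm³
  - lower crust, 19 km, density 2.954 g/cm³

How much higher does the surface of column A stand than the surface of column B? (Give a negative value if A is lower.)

For any compensation level in the mantle, the mantle terms cancel and isostasy reduces to e = (Σt_A − Σt_B) − (Σ(ρt)_A − Σ(ρt)_B) / ρ_m.
Σt_A = 38.64 km; Σt_B = 26.68 km; Σ(ρt)_A = 102.717796; Σ(ρt)_B = 76.60088 (in km·g/cm³).
e = (38.64 − 26.68) − (102.717796 − 76.60088) / 3.317 = 4.09 km.

4.09 km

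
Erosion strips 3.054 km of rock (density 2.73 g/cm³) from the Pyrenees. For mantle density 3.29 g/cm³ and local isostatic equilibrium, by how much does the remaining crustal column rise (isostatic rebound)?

2.53 km

Unloading: uplift u = e ρ_c/ρ_m = 3.054 km × 2.73/3.29 = 2.53 km.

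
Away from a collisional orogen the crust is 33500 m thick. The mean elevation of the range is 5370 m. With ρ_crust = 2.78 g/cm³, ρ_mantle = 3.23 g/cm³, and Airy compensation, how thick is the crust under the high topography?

72000 m

Root depth r = h ρ_c / (ρ_m − ρ_c) = 5370 m × 2.78 / 0.45 = 33170 m.
Total thickness = T + h + r = 33500 m + 5370 m + 33170 m = 72000 m.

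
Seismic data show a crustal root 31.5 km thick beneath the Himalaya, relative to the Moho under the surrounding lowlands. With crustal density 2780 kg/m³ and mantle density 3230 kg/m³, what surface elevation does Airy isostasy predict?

5.1 km

In Airy isostatic equilibrium: ρ_c h = (ρ_m − ρ_c) r.
h = r (ρ_m − ρ_c) / ρ_c = 31.5 km × (3230 − 2780) / 2780 = 5.1 km.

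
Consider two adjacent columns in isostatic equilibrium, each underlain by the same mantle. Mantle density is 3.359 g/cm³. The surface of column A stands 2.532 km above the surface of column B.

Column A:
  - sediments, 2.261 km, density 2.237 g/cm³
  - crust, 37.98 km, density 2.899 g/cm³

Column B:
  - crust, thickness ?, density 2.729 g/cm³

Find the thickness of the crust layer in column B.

Take the compensation level at the base of the deeper column (depth z_c below the surface of column A) and equate Σ ρ_i t_i down to z_c; mantle fills any gap and the z_c terms cancel.
Column A: 2.261×2.237 + 37.98×2.899 + (z_c − 40.241)×3.359
Column B: 2.532×0 + x×2.729 + (z_c − 2.532 − 0 − x)×3.359
The z_c×3.359 term appears on both sides and cancels. Collect the known terms of each column as K = Σ(ρt)_known − 3.359 × (depth of known layers): K_A = 115.161877 − 3.359×40.241 = −20.007642; K_B = 0 − 3.359×(2.532 + 0) = −8.504988.
Balance: K_A = K_B − x×(3.359 − 2.729), so x = (K_B − K_A)/(3.359 − 2.729) = 11.5027/0.63 = 18.3 km.

18.3 km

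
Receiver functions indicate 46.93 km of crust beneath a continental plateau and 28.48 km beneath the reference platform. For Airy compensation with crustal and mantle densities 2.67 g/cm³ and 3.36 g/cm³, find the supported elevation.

3.79 km

Excess crust Δ = 46.93 km − 28.48 km = 18.45 km, split between elevation h and root r with h + r = Δ.
Airy balance ρ_c h = (ρ_m − ρ_c) r gives r = h ρ_c/(ρ_m − ρ_c), so h (1 + ρ_c/(ρ_m − ρ_c)) = Δ, i.e. h = Δ (ρ_m − ρ_c)/ρ_m.
h = 18.45 km × 0.69/3.36 = 3.79 km.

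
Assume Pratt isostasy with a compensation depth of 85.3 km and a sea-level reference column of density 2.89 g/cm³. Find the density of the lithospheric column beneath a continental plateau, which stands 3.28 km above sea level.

2.78 g/cm³

Pratt balance: ρ_ref D = ρ (D + h).
ρ = ρ_ref D/(D + h) = 2.89 × 85.3 km/(85.3 km + 3.28 km) = 2.78 g/cm³.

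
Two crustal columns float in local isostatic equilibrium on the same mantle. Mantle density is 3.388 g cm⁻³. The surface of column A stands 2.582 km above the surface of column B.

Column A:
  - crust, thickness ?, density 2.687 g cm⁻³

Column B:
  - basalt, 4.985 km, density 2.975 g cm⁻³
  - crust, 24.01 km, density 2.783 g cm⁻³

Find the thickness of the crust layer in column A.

Take the compensation level at the base of the deeper column (depth z_c below the surface of column A) and equate Σ ρ_i t_i down to z_c; mantle fills any gap and the z_c terms cancel.
Column A: x×2.687 + (z_c − 0 − x)×3.388
Column B: 2.582×0 + 4.985×2.975 + 24.01×2.783 + (z_c − 2.582 − 28.995)×3.388
The z_c×3.388 term appears on both sides and cancels. Collect the known terms of each column as K = Σ(ρt)_known − 3.388 × (depth of known layers): K_A = 0 − 3.388×0 = 0; K_B = 81.650205 − 3.388×(2.582 + 28.995) = −25.332671.
Balance: K_A − x×(3.388 − 2.687) = K_B, so x = (K_A − K_B)/(3.388 − 2.687) = 25.3327/0.701 = 36.1 km.

36.1 km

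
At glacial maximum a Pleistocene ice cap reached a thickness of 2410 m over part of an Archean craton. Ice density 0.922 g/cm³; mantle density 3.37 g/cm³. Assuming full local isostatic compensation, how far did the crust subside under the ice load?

659 m

By Archimedes' principle applied to the lithosphere: the ice load ρ_ice t is balanced by mantle displaced below, ρ_m s.
s = t ρ_ice / ρ_m = 2410 m × 0.922/3.37 = 659 m.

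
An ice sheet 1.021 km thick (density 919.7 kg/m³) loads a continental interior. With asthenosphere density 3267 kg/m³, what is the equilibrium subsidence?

0.287 km

Balancing pressure at the compensation depth: the ice load ρ_ice t is balanced by mantle displaced below, ρ_m s.
s = t ρ_ice / ρ_m = 1.021 km × 919.7/3267 = 0.287 km.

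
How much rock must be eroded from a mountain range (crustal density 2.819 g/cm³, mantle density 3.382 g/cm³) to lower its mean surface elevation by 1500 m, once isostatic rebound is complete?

Net drop Δ = e − u = e − e ρ_c/ρ_m = e (ρ_m − ρ_c)/ρ_m.
e = Δ ρ_m/(ρ_m − ρ_c) = 1500 m × 3.382/0.563 = 9010 m.

9010 m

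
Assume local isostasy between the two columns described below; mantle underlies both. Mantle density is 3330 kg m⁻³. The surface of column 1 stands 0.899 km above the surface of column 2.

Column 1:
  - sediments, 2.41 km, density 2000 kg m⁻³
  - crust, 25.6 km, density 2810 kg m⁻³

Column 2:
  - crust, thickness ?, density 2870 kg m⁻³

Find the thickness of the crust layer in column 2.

Take the compensation level at the base of the deeper column (depth z_c below the surface of column 1) and equate Σ ρ_i t_i down to z_c; mantle fills any gap and the z_c terms cancel.
Column 1: 2.41×2000 + 25.6×2810 + (z_c − 28.01)×3330
Column 2: 0.899×0 + x×2870 + (z_c − 0.899 − 0 − x)×3330
The z_c×3330 term appears on both sides and cancels. Collect the known terms of each column as K = Σ(ρt)_known − 3330 × (depth of known layers): K_1 = 76756 − 3330×28.01 = −16517.3; K_2 = 0 − 3330×(0.899 + 0) = −2993.67.
Balance: K_1 = K_2 − x×(3330 − 2870), so x = (K_2 − K_1)/(3330 − 2870) = 13523.6/460 = 29.4 km.

29.4 km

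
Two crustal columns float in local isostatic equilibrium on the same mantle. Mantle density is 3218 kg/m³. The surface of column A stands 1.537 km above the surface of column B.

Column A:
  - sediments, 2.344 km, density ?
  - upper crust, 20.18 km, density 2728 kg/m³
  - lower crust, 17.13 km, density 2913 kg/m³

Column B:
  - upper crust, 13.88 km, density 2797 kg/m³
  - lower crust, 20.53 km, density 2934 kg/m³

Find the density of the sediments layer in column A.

Take the compensation level at the base of the deeper column (depth z_c below the surface of column A) and equate Σ ρ_i t_i down to z_c; mantle fills any gap and the z_c terms cancel.
Column A: 2.344×ρ + 20.18×2728 + 17.13×2913 + (z_c − 39.654)×3218
Column B: 1.537×0 + 13.88×2797 + 20.53×2934 + (z_c − 1.537 − 34.41)×3218
The z_c×3218 term appears on both sides and cancels. Collect the known terms of each column as K = Σ(ρt)_known − 3218 × (depth of known layers): K_A = 104950.73 − 3218×39.654 = −22655.842; K_B = 99057.38 − 3218×(1.537 + 34.41) = −16620.066.
Balance: K_A + 2.344×ρ = K_B, so ρ = (K_B − K_A)/2.344 = 6035.78/2.344 = 2570 kg/m³.

2570 kg/m³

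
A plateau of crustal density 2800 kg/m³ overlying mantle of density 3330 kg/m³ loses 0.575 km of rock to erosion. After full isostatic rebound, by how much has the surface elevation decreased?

Rebound u = e ρ_c/ρ_m = 0.575 km × 2800/3330 = 0.4835 km.
Net surface drop = e − u = 0.575 km − 0.4835 km = e (ρ_m − ρ_c)/ρ_m = 0.0915 km.

0.0915 km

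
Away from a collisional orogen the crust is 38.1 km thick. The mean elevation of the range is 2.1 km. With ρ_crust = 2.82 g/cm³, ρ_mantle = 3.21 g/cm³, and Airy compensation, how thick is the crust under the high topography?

Root depth r = h ρ_c / (ρ_m − ρ_c) = 2.1 km × 2.82 / 0.39 = 15.18 km.
Total thickness = T + h + r = 38.1 km + 2.1 km + 15.18 km = 55.4 km.

55.4 km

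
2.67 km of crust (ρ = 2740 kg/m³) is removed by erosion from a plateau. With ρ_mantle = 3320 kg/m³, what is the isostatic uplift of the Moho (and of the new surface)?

Unloading: uplift u = e ρ_c/ρ_m = 2.67 km × 2740/3320 = 2.2 km.

2.2 km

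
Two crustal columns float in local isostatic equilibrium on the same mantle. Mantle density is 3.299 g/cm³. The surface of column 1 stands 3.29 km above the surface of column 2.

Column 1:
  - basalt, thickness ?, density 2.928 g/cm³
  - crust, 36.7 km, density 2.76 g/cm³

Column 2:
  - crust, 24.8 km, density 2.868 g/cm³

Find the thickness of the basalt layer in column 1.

Take the compensation level at the base of the deeper column (depth z_c below the surface of column 1) and equate Σ ρ_i t_i down to z_c; mantle fills any gap and the z_c terms cancel.
Column 1: x×2.928 + 36.7×2.76 + (z_c − 36.7 − x)×3.299
Column 2: 3.29×0 + 24.8×2.868 + (z_c − 3.29 − 24.8)×3.299
The z_c×3.299 term appears on both sides and cancels. Collect the known terms of each column as K = Σ(ρt)_known − 3.299 × (depth of known layers): K_1 = 101.292 − 3.299×36.7 = −19.7813; K_2 = 71.1264 − 3.299×(3.29 + 24.8) = −21.54251.
Balance: K_1 − x×(3.299 − 2.928) = K_2, so x = (K_1 − K_2)/(3.299 − 2.928) = 1.76121/0.371 = 4.75 km.

4.75 km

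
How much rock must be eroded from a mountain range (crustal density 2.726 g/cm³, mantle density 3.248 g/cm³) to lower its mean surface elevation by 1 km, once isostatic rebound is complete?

Net drop Δ = e − u = e − e ρ_c/ρ_m = e (ρ_m − ρ_c)/ρ_m.
e = Δ ρ_m/(ρ_m − ρ_c) = 1 km × 3.248/0.522 = 6.22 km.

6.22 km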